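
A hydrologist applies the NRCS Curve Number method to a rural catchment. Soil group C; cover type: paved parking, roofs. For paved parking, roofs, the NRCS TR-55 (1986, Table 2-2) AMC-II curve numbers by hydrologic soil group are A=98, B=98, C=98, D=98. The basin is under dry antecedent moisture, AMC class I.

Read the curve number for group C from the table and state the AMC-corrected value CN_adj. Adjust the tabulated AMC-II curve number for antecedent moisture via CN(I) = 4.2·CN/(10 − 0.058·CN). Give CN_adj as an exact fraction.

NRCS table: paved parking, roofs, soil group C → CN(II) = 98
Adjust CN=98 to AMC I: 4.2·98/(10 − 0.058·98) → (2058/5) ÷ (1079/250) = 102900/1079 ≈ 95.366

CN_adj = 102900/1079 ≈ 95.366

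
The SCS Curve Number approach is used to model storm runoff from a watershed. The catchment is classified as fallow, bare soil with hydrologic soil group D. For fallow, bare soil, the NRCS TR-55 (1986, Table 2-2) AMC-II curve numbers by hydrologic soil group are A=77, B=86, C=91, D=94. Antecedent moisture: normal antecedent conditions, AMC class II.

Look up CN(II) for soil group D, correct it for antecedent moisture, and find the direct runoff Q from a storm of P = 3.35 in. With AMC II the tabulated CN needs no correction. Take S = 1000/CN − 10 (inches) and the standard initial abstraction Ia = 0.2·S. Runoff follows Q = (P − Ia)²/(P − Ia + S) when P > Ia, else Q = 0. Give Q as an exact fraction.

Q = 9174841/3411260 in ≈ 2.690 in

NRCS table: fallow, bare soil, soil group D → CN(II) = 94
Average conditions: CN = 94 (no AMC adjustment).
S = 1000/94 − 10 = 30/47 in ≈ 0.638 in
Initial abstraction Ia = S/5 = (30/47)/5 = 6/47 ≈ 0.128 in
Excess rainfall: 3.350 − 0.128 = 3.222 in; P > Ia so Q > 0
Q: (3029/940)² ÷ (3629/940) = 9174841/3411260 in (≈ 2.690 in)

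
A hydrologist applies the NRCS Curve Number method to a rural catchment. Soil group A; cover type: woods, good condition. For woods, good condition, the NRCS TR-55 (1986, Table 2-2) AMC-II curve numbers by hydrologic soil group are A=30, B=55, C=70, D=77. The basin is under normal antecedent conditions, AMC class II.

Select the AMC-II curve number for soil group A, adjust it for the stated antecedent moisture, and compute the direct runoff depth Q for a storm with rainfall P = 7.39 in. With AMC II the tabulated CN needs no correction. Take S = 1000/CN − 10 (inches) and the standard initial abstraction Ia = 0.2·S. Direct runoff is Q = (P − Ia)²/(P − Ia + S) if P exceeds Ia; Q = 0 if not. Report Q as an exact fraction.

NRCS table: woods, good condition, soil group A → CN(II) = 30
Average conditions: CN = 30 (no AMC adjustment).
S = 1000/30 − 10 = 70/3 in ≈ 23.333 in
Initial abstraction Ia = S/5 = (70/3)/5 = 14/3 ≈ 4.667 in
Since P=7.390 > Ia=4.667: effective rainfall P−Ia = 817/300 in
Q = (817/300)²/((817/300) + 70/3) = (667489/90000)/(7817/300) = 667489/2345100 in ≈ 0.285 in

Q = 667489/2345100 in ≈ 0.285 in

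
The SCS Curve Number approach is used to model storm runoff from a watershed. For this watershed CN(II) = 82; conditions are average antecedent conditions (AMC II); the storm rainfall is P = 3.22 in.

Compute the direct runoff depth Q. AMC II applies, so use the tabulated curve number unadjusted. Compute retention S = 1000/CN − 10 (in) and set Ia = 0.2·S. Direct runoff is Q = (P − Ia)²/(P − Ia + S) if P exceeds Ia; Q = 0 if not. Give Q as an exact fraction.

AMC II — tabulated CN = 82 applies directly.
Max retention: S = 1000/82 − 10 = 90/41 in (≈ 2.195 in)
Ia = 0.2S: 0.2·2.195 = 0.439 in (exactly 18/41)
Excess rainfall: 3.220 − 0.439 = 2.781 in; P > Ia so Q > 0
Q = (5701/2050)²/((5701/2050) + 90/41) = (32501401/4202500)/(10201/2050) = 32501401/20912050 in ≈ 1.554 in

Q = 32501401/20912050 in ≈ 1.554 in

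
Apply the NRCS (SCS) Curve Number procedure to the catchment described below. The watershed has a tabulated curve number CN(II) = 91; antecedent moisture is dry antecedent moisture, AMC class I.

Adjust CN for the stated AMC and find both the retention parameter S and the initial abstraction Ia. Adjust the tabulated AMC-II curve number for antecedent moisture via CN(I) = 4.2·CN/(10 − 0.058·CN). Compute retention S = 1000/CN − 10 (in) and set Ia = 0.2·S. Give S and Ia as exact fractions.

Dry (AMC I): CN(I) = 4.2·91/(10 − 0.058·91) = (1911/5)/(2361/500) = 63700/787 ≈ 80.940
S = 1000/(63700/787) − 10 = 1500/637 in ≈ 2.355 in
Ia = 0.2S: 0.2·2.355 = 0.471 in (exactly 300/637)

S = 1500/637 in ≈ 2.355 in; Ia = 300/637 in ≈ 0.471 in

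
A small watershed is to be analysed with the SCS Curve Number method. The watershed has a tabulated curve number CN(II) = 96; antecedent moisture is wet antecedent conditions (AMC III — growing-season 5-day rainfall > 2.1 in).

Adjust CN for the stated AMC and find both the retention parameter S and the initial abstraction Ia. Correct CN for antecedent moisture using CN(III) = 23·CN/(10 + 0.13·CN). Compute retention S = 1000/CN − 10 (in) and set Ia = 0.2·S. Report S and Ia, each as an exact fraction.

S = 25/138 in ≈ 0.181 in; Ia = 5/138 in ≈ 0.036 in

Wet (AMC III): CN(III) = 23·96/(10 + 0.13·96) = 2208/(562/25) = 27600/281 ≈ 98.221
Max retention: S = 1000/(27600/281) − 10 = 25/138 in (≈ 0.181 in)
Ia = 0.2S: 0.2·0.181 = 0.036 in (exactly 5/138)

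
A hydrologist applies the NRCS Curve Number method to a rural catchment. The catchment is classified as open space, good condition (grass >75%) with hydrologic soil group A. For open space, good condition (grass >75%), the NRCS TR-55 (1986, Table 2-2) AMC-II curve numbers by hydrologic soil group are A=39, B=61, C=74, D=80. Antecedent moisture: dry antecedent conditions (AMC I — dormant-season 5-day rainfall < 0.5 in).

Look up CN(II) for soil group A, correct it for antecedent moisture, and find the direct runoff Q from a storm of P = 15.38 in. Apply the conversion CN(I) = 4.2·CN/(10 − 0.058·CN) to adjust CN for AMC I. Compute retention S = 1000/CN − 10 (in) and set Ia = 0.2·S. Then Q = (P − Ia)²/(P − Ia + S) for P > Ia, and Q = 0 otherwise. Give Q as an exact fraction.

NRCS table: open space, good condition (grass >75%), soil group A → CN(II) = 39
Adjust CN=39 to AMC I: 4.2·39/(10 − 0.058·39) → (819/5) ÷ (3869/500) = 81900/3869 ≈ 21.168
S = 1000/(81900/3869) − 10 = 30500/819 in ≈ 37.241 in
Ia = 0.2S: 0.2·37.241 = 7.448 in (exactly 6100/819)
Since P=15.380 > Ia=7.448: effective rainfall P−Ia = 324811/40950 in
Q = (324811/40950)²/((324811/40950) + 30500/819) = (105502185721/1676902500)/(1849811/40950) = 105502185721/75749760450 in ≈ 1.393 in

Q = 105502185721/75749760450 in ≈ 1.393 in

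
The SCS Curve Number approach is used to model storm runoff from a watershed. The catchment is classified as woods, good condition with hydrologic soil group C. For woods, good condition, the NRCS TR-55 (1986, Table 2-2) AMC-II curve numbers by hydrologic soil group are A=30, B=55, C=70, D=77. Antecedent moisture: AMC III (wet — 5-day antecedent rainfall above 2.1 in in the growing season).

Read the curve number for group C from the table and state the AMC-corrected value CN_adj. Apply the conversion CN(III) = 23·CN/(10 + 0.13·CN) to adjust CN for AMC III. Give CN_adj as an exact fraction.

NRCS table: woods, good condition, soil group C → CN(II) = 70
CN(III) from CN(II)=70: (23·70)/(10 + 0.13·70) = 16100/191 ≈ 84.293

CN_adj = 16100/191 ≈ 84.293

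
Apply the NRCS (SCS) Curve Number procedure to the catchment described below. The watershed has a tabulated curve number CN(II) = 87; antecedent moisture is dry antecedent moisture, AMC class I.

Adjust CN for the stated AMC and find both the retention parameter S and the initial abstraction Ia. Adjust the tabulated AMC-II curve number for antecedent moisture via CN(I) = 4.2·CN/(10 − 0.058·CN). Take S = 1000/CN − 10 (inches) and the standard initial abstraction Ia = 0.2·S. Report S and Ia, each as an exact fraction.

S = 6500/1827 in ≈ 3.558 in; Ia = 1300/1827 in ≈ 0.712 in

Adjust CN=87 to AMC I: 4.2·87/(10 − 0.058·87) → (1827/5) ÷ (2477/500) = 182700/2477 ≈ 73.759
S = 1000/(182700/2477) − 10 = 6500/1827 in ≈ 3.558 in
Ia = 0.2S: 0.2·3.558 = 0.712 in (exactly 1300/1827)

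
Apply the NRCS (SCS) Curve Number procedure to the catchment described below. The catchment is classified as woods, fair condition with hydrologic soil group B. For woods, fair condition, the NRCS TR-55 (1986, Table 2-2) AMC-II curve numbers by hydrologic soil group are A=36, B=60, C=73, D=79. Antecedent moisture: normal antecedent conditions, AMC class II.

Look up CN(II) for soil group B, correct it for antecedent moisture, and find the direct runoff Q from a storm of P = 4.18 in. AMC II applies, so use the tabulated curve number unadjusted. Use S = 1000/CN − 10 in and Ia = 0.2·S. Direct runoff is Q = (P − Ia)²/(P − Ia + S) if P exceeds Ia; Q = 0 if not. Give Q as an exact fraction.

NRCS table: woods, fair condition, soil group B → CN(II) = 60
CN(II) = 60; AMC II needs no correction.
Max retention: S = 1000/60 − 10 = 20/3 in (≈ 6.667 in)
Initial abstraction Ia = S/5 = (20/3)/5 = 4/3 ≈ 1.333 in
Excess rainfall: 4.180 − 1.333 = 2.847 in; P > Ia so Q > 0
Q = (427/150)²/((427/150) + 20/3) = (182329/22500)/(1427/150) = 182329/214050 in ≈ 0.852 in

Q = 182329/214050 in ≈ 0.852 in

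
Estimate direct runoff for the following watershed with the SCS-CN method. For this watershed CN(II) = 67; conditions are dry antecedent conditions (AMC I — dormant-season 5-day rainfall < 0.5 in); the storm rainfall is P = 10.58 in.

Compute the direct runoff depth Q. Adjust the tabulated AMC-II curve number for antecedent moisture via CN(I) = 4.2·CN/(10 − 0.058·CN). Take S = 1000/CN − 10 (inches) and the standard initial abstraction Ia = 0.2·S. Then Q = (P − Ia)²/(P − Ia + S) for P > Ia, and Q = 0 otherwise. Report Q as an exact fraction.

CN(I) from CN(II)=67: (4.2·67)/(10 − 0.058·67) = 46900/1019 ≈ 46.026
Max retention: S = 1000/(46900/1019) − 10 = 5500/469 in (≈ 11.727 in)
Ia = 0.2·(5500/469) = 1100/469 in ≈ 2.345 in
Excess rainfall: 10.580 − 2.345 = 8.235 in; P > Ia so Q > 0
Q = (193101/23450)²/((193101/23450) + 5500/469) = (37287996201/549902500)/(468101/23450) = 37287996201/10976968450 in ≈ 3.397 in

Q = 37287996201/10976968450 in ≈ 3.397 in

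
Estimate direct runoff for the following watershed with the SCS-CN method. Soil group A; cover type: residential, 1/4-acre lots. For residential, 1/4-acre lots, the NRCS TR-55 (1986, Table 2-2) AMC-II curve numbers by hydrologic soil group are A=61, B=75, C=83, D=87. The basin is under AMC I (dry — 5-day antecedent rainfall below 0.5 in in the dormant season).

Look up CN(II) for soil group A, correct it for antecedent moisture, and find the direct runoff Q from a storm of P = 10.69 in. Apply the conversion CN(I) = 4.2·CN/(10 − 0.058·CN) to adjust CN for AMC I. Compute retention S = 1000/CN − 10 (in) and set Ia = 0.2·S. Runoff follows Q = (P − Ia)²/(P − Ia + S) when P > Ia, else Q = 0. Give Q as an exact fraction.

NRCS table: residential, 1/4-acre lots, soil group A → CN(II) = 61
Dry (AMC I): CN(I) = 4.2·61/(10 − 0.058·61) = (1281/5)/(3231/500) = 42700/1077 ≈ 39.647
Retention S: 1000/CN − 10 with CN=39.647 → S = 6500/427 ≈ 15.222 in
Ia = 0.2S: 0.2·15.222 = 3.044 in (exactly 1300/427)
Since P=10.690 > Ia=3.044: effective rainfall P−Ia = 326463/42700 in
Q: (326463/42700)² ÷ (976463/42700) = 106578090369/41694970100 in (≈ 2.556 in)

Q = 106578090369/41694970100 in ≈ 2.556 in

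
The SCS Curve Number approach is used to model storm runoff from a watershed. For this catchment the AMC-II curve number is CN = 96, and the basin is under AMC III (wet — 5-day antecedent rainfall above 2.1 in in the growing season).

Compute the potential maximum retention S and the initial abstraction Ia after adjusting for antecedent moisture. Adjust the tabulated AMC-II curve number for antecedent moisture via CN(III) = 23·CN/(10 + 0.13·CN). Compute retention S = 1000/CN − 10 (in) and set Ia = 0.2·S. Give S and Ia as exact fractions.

Adjust CN=96 to AMC III: 23·96/(10 + 0.13·96) → 2208 ÷ (562/25) = 27600/281 ≈ 98.221
Max retention: S = 1000/(27600/281) − 10 = 25/138 in (≈ 0.181 in)
Initial abstraction Ia = S/5 = (25/138)/5 = 5/138 ≈ 0.036 in

S = 25/138 in ≈ 0.181 in; Ia = 5/138 in ≈ 0.036 in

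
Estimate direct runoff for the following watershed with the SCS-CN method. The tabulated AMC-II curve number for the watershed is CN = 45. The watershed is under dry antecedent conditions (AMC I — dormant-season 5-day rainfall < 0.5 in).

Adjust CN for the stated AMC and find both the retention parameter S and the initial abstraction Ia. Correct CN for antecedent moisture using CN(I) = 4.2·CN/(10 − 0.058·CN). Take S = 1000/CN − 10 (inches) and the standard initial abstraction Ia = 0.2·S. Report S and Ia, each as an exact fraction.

Adjust CN=45 to AMC I: 4.2·45/(10 − 0.058·45) → 189 ÷ (739/100) = 18900/739 ≈ 25.575
Max retention: S = 1000/(18900/739) − 10 = 5500/189 in (≈ 29.101 in)
Ia = 0.2·(5500/189) = 1100/189 in ≈ 5.820 in

S = 5500/189 in ≈ 29.101 in; Ia = 1100/189 in ≈ 5.820 in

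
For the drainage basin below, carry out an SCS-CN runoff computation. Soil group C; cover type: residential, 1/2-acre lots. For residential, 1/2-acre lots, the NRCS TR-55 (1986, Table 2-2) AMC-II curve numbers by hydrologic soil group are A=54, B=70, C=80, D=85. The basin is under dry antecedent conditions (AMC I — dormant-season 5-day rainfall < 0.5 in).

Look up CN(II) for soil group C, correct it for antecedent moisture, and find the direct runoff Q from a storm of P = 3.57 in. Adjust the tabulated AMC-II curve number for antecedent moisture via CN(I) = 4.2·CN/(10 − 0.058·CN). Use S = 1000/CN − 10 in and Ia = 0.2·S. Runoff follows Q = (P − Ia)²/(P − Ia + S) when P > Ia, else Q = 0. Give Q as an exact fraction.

NRCS table: residential, 1/2-acre lots, soil group C → CN(II) = 80
CN(I) from CN(II)=80: (4.2·80)/(10 − 0.058·80) = 4200/67 ≈ 62.687
S = 1000/(4200/67) − 10 = 125/21 in ≈ 5.952 in
Initial abstraction Ia = S/5 = (125/21)/5 = 25/21 ≈ 1.190 in
P − Ia = 3.570 − 1.190 = 4997/2100 ≈ 2.380 in (> 0, runoff occurs)
Q: (4997/2100)² ÷ (17497/2100) = 24970009/36743700 in (≈ 0.680 in)

Q = 24970009/36743700 in ≈ 0.680 in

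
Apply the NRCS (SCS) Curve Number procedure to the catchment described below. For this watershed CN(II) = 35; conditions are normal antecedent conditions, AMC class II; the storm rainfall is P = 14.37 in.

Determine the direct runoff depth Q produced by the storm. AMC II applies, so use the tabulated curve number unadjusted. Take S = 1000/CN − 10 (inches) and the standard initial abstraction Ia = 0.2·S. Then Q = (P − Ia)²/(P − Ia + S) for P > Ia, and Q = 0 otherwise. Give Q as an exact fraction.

CN(II) = 35; AMC II needs no correction.
Max retention: S = 1000/35 − 10 = 130/7 in (≈ 18.571 in)
Ia = 0.2S: 0.2·18.571 = 3.714 in (exactly 26/7)
P − Ia = 14.370 − 3.714 = 7459/700 ≈ 10.656 in (> 0, runoff occurs)
Runoff Q = (P−Ia)²/(P−Ia+S) = (10.656)²/(10.656+18.571) = 55636681/14321300 ≈ 3.885 in

Q = 55636681/14321300 in ≈ 3.885 in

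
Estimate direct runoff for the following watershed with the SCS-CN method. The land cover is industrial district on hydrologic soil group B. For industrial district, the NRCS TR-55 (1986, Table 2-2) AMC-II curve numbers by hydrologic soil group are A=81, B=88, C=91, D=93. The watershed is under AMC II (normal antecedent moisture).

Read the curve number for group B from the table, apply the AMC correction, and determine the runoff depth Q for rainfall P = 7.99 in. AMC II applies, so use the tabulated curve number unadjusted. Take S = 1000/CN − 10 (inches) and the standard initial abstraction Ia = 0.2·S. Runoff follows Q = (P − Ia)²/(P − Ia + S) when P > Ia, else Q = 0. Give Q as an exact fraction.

Q = 72063121/10987900 in ≈ 6.558 in

NRCS table: industrial district, soil group B → CN(II) = 88
Average conditions: CN = 88 (no AMC adjustment).
Max retention: S = 1000/88 − 10 = 15/11 in (≈ 1.364 in)
Ia = 0.2·(15/11) = 3/11 in ≈ 0.273 in
Excess rainfall: 7.990 − 0.273 = 7.717 in; P > Ia so Q > 0
Q: (8489/1100)² ÷ (9989/1100) = 72063121/10987900 in (≈ 6.558 in)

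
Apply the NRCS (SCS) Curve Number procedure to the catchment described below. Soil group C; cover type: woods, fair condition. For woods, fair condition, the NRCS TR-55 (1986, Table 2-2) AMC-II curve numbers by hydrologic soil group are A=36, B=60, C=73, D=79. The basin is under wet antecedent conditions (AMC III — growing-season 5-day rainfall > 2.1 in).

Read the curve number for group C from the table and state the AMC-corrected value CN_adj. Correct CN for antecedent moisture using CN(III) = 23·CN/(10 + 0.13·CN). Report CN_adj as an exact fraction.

CN_adj = 167900/1949 ≈ 86.147

NRCS table: woods, fair condition, soil group C → CN(II) = 73
CN(III) from CN(II)=73: (23·73)/(10 + 0.13·73) = 167900/1949 ≈ 86.147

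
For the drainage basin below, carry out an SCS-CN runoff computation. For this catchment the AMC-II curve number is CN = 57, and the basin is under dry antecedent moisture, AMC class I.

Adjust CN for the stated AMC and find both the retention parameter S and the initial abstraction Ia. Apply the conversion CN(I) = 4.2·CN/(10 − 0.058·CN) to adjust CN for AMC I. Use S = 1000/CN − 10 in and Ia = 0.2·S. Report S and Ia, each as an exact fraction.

S = 21500/1197 in ≈ 17.962 in; Ia = 4300/1197 in ≈ 3.592 in

Dry (AMC I): CN(I) = 4.2·57/(10 − 0.058·57) = (1197/5)/(3347/500) = 119700/3347 ≈ 35.763
Max retention: S = 1000/(119700/3347) − 10 = 21500/1197 in (≈ 17.962 in)
Ia = 0.2S: 0.2·17.962 = 3.592 in (exactly 4300/1197)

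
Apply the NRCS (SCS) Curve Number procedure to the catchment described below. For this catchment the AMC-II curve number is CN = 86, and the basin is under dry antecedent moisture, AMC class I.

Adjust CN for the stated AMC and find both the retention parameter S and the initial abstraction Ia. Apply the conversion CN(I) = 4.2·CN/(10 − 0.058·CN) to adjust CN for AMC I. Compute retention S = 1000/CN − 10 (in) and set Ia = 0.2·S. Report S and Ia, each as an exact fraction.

CN(I) from CN(II)=86: (4.2·86)/(10 − 0.058·86) = 12900/179 ≈ 72.067
Max retention: S = 1000/(12900/179) − 10 = 500/129 in (≈ 3.876 in)
Initial abstraction Ia = S/5 = (500/129)/5 = 100/129 ≈ 0.775 in

S = 500/129 in ≈ 3.876 in; Ia = 100/129 in ≈ 0.775 in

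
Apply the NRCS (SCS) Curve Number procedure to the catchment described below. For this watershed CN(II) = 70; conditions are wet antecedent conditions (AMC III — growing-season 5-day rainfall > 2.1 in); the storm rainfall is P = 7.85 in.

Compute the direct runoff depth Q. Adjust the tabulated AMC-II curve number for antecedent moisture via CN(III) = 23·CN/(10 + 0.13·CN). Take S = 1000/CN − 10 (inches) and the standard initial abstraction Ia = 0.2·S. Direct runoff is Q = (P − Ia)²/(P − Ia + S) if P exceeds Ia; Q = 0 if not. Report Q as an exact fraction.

Adjust CN=70 to AMC III: 23·70/(10 + 0.13·70) → 1610 ÷ (191/10) = 16100/191 ≈ 84.293
Max retention: S = 1000/(16100/191) − 10 = 300/161 in (≈ 1.863 in)
Initial abstraction Ia = S/5 = (300/161)/5 = 60/161 ≈ 0.373 in
Since P=7.850 > Ia=0.373: effective rainfall P−Ia = 24077/3220 in
Runoff Q = (P−Ia)²/(P−Ia+S) = (7.477)²/(7.477+1.863) = 579701929/96847940 ≈ 5.986 in

Q = 579701929/96847940 in ≈ 5.986 in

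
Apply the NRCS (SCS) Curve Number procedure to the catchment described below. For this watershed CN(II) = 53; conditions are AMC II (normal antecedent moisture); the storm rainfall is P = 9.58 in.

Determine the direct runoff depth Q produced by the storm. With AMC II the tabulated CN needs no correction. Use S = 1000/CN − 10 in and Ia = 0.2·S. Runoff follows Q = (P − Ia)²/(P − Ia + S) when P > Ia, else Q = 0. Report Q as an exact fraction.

CN(II) = 53; AMC II needs no correction.
Max retention: S = 1000/53 − 10 = 470/53 in (≈ 8.868 in)
Initial abstraction Ia = S/5 = (470/53)/5 = 94/53 ≈ 1.774 in
Excess rainfall: 9.580 − 1.774 = 7.806 in; P > Ia so Q > 0
Runoff Q = (P−Ia)²/(P−Ia+S) = (7.806)²/(7.806+8.868) = 427951969/117095550 ≈ 3.655 in

Q = 427951969/117095550 in ≈ 3.655 in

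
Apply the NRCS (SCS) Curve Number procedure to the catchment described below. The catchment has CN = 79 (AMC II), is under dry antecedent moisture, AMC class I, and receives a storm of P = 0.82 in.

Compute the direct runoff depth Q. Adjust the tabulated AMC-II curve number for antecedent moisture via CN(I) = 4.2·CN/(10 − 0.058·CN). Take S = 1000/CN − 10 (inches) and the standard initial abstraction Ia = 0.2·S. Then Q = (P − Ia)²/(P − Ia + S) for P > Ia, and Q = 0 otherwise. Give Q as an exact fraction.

Q = 0 in ≈ 0.000 in

CN(I) from CN(II)=79: (4.2·79)/(10 − 0.058·79) = 7900/129 ≈ 61.240
S = 1000/(7900/129) − 10 = 500/79 in ≈ 6.329 in
Ia = 0.2S: 0.2·6.329 = 1.266 in (exactly 100/79)
P = 0.820 ≤ Ia = 1.266 in: entire storm abstracted, Q = 0.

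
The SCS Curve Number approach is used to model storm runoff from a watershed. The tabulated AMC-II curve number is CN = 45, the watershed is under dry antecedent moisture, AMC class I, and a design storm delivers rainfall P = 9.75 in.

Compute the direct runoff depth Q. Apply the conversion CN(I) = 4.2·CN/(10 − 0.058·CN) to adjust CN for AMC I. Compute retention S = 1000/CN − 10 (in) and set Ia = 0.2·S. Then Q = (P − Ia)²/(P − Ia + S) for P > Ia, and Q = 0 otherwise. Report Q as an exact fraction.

Q = 8826841/18878076 in ≈ 0.468 in

CN(I) from CN(II)=45: (4.2·45)/(10 − 0.058·45) = 18900/739 ≈ 25.575
Retention S: 1000/CN − 10 with CN=25.575 → S = 5500/189 ≈ 29.101 in
Initial abstraction Ia = S/5 = (5500/189)/5 = 1100/189 ≈ 5.820 in
P − Ia = 9.750 − 5.820 = 2971/756 ≈ 3.930 in (> 0, runoff occurs)
Runoff Q = (P−Ia)²/(P−Ia+S) = (3.930)²/(3.930+29.101) = 8826841/18878076 ≈ 0.468 in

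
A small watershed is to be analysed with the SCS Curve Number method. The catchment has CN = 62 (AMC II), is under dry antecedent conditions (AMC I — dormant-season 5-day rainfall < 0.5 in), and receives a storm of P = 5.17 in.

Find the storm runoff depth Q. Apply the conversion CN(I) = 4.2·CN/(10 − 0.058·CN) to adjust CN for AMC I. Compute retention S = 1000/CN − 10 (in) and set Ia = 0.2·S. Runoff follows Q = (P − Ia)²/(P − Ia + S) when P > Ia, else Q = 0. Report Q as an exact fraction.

Q = 21481885489/71386511700 in ≈ 0.301 in

Adjust CN=62 to AMC I: 4.2·62/(10 − 0.058·62) → (1302/5) ÷ (1601/250) = 65100/1601 ≈ 40.662
Max retention: S = 1000/(65100/1601) − 10 = 9500/651 in (≈ 14.593 in)
Ia = 0.2S: 0.2·14.593 = 2.919 in (exactly 1900/651)
Excess rainfall: 5.170 − 2.919 = 2.251 in; P > Ia so Q > 0
Q: (146567/65100)² ÷ (1096567/65100) = 21481885489/71386511700 in (≈ 0.301 in)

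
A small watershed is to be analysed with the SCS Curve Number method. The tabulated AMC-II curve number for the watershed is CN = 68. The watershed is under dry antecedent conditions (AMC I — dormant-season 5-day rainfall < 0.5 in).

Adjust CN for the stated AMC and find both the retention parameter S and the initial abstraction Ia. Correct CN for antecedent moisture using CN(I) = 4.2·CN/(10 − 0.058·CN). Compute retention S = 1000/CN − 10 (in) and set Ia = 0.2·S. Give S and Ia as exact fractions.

Dry (AMC I): CN(I) = 4.2·68/(10 − 0.058·68) = (1428/5)/(757/125) = 35700/757 ≈ 47.160
Retention S: 1000/CN − 10 with CN=47.160 → S = 4000/357 ≈ 11.204 in
Ia = 0.2·(4000/357) = 800/357 in ≈ 2.241 in

S = 4000/357 in ≈ 11.204 in; Ia = 800/357 in ≈ 2.241 in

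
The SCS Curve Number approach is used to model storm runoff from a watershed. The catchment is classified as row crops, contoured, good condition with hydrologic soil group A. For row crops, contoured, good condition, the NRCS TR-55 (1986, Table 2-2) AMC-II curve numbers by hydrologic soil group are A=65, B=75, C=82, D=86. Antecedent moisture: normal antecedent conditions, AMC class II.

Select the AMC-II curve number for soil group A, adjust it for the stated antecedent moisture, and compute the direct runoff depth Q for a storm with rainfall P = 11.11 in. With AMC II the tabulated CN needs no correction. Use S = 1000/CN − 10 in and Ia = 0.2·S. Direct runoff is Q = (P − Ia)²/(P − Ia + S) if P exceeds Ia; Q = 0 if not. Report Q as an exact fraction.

Q = 170119849/26055900 in ≈ 6.529 in

NRCS table: row crops, contoured, good condition, soil group A → CN(II) = 65
CN(II) = 65; AMC II needs no correction.
Max retention: S = 1000/65 − 10 = 70/13 in (≈ 5.385 in)
Ia = 0.2S: 0.2·5.385 = 1.077 in (exactly 14/13)
Since P=11.110 > Ia=1.077: effective rainfall P−Ia = 13043/1300 in
Runoff Q = (P−Ia)²/(P−Ia+S) = (10.033)²/(10.033+5.385) = 170119849/26055900 ≈ 6.529 in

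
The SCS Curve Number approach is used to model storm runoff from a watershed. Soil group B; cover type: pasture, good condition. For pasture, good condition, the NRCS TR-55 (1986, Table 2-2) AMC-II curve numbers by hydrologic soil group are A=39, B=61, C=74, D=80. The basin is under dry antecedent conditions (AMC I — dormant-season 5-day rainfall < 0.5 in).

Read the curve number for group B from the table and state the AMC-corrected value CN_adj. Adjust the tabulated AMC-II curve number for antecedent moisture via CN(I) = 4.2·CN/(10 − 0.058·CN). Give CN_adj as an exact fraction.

NRCS table: pasture, good condition, soil group B → CN(II) = 61
Adjust CN=61 to AMC I: 4.2·61/(10 − 0.058·61) → (1281/5) ÷ (3231/500) = 42700/1077 ≈ 39.647

CN_adj = 42700/1077 ≈ 39.647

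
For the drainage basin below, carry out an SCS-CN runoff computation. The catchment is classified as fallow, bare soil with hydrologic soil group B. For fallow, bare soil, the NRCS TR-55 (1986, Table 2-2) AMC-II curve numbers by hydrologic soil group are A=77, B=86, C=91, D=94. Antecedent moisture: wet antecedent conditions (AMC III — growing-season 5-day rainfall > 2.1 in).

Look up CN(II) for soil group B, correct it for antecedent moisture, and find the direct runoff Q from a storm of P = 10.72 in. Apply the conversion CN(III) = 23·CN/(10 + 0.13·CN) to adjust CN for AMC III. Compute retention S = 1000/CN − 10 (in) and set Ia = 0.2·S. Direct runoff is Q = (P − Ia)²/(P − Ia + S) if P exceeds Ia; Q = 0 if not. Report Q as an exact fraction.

NRCS table: fallow, bare soil, soil group B → CN(II) = 86
Wet (AMC III): CN(III) = 23·86/(10 + 0.13·86) = 1978/(1059/50) = 98900/1059 ≈ 93.390
Retention S: 1000/CN − 10 with CN=93.390 → S = 700/989 ≈ 0.708 in
Initial abstraction Ia = S/5 = (700/989)/5 = 140/989 ≈ 0.142 in
Excess rainfall: 10.720 − 0.142 = 10.578 in; P > Ia so Q > 0
Q = (261552/24725)²/((261552/24725) + 700/989) = (68409448704/611325625)/(279052/24725) = 17102362176/1724890175 in ≈ 9.915 in

Q = 17102362176/1724890175 in ≈ 9.915 in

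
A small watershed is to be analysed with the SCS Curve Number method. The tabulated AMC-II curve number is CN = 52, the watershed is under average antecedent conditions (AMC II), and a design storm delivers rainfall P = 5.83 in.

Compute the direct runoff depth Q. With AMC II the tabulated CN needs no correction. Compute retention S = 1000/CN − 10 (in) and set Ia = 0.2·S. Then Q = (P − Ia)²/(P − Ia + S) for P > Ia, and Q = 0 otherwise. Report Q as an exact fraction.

Q = 26822041/22332700 in ≈ 1.201 in

Average conditions: CN = 52 (no AMC adjustment).
S = 1000/52 − 10 = 120/13 in ≈ 9.231 in
Ia = 0.2·(120/13) = 24/13 in ≈ 1.846 in
Since P=5.830 > Ia=1.846: effective rainfall P−Ia = 5179/1300 in
Runoff Q = (P−Ia)²/(P−Ia+S) = (3.984)²/(3.984+9.231) = 26822041/22332700 ≈ 1.201 in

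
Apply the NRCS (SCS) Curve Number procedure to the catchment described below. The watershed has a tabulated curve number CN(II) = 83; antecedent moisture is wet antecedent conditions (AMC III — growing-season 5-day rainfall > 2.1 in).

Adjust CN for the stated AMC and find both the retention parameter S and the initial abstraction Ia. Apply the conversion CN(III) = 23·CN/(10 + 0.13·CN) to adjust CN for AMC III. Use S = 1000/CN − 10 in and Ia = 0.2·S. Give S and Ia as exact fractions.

Wet (AMC III): CN(III) = 23·83/(10 + 0.13·83) = 1909/(2079/100) = 190900/2079 ≈ 91.823
Max retention: S = 1000/(190900/2079) − 10 = 1700/1909 in (≈ 0.891 in)
Ia = 0.2S: 0.2·0.891 = 0.178 in (exactly 340/1909)

S = 1700/1909 in ≈ 0.891 in; Ia = 340/1909 in ≈ 0.178 in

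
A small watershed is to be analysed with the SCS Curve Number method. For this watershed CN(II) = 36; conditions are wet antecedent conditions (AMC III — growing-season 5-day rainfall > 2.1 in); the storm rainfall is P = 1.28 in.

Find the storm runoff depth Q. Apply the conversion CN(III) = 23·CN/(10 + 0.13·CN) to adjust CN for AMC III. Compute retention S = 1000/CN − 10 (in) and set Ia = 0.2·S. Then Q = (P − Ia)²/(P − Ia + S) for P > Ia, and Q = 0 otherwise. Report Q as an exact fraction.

Q = 0 in ≈ 0.000 in

Wet (AMC III): CN(III) = 23·36/(10 + 0.13·36) = 828/(367/25) = 20700/367 ≈ 56.403
Max retention: S = 1000/(20700/367) − 10 = 1600/207 in (≈ 7.729 in)
Ia = 0.2S: 0.2·7.729 = 1.546 in (exactly 320/207)
P = 1.280 ≤ Ia = 1.546 in: entire storm abstracted, Q = 0.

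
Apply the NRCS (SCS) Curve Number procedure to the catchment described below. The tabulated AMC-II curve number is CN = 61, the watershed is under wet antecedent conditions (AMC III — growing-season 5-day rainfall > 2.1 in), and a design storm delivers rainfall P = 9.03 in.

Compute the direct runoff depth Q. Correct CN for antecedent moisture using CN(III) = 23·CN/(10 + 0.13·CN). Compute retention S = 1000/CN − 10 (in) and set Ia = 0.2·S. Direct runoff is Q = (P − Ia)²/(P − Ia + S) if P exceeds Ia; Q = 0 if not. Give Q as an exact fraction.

Q = 471168203427/73840310900 in ≈ 6.381 in

CN(III) from CN(II)=61: (23·61)/(10 + 0.13·61) = 140300/1793 ≈ 78.249
Max retention: S = 1000/(140300/1793) − 10 = 3900/1403 in (≈ 2.780 in)
Initial abstraction Ia = S/5 = (3900/1403)/5 = 780/1403 ≈ 0.556 in
Excess rainfall: 9.030 − 0.556 = 8.474 in; P > Ia so Q > 0
Runoff Q = (P−Ia)²/(P−Ia+S) = (8.474)²/(8.474+2.780) = 471168203427/73840310900 ≈ 6.381 in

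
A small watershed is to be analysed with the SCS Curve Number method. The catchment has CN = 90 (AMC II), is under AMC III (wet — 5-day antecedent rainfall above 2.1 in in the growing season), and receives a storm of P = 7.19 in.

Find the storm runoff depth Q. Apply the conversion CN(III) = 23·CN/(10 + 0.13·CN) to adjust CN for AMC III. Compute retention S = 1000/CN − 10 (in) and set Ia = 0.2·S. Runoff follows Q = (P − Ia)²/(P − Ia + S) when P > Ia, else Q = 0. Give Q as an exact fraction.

Q = 21559929889/3246443100 in ≈ 6.641 in

Adjust CN=90 to AMC III: 23·90/(10 + 0.13·90) → 2070 ÷ (217/10) = 20700/217 ≈ 95.392
S = 1000/(20700/217) − 10 = 100/207 in ≈ 0.483 in
Ia = 0.2·(100/207) = 20/207 in ≈ 0.097 in
Since P=7.190 > Ia=0.097: effective rainfall P−Ia = 146833/20700 in
Runoff Q = (P−Ia)²/(P−Ia+S) = (7.093)²/(7.093+0.483) = 21559929889/3246443100 ≈ 6.641 in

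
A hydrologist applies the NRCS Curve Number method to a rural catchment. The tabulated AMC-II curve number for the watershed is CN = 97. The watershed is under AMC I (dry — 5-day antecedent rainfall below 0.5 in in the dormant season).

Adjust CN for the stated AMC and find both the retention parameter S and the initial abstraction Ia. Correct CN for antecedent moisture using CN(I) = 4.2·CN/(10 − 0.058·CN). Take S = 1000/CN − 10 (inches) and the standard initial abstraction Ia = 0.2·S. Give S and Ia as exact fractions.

S = 500/679 in ≈ 0.736 in; Ia = 100/679 in ≈ 0.147 in

Dry (AMC I): CN(I) = 4.2·97/(10 − 0.058·97) = (2037/5)/(2187/500) = 67900/729 ≈ 93.141
S = 1000/(67900/729) − 10 = 500/679 in ≈ 0.736 in
Initial abstraction Ia = S/5 = (500/679)/5 = 100/679 ≈ 0.147 in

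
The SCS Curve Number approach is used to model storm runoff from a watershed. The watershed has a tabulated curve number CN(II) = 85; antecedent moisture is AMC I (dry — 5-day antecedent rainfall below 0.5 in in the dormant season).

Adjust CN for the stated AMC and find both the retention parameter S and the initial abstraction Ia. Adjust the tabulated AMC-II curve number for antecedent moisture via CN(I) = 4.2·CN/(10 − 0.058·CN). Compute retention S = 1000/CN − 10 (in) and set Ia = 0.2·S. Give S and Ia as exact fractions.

Adjust CN=85 to AMC I: 4.2·85/(10 − 0.058·85) → 357 ÷ (507/100) = 11900/169 ≈ 70.414
S = 1000/(11900/169) − 10 = 500/119 in ≈ 4.202 in
Ia = 0.2S: 0.2·4.202 = 0.840 in (exactly 100/119)

S = 500/119 in ≈ 4.202 in; Ia = 100/119 in ≈ 0.840 in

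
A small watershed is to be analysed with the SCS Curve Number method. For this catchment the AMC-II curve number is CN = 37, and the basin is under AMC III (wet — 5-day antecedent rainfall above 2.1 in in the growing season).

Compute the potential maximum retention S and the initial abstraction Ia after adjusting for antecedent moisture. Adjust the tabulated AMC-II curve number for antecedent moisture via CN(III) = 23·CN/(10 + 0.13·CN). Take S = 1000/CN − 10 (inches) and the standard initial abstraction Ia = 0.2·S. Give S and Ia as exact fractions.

Adjust CN=37 to AMC III: 23·37/(10 + 0.13·37) → 851 ÷ (1481/100) = 85100/1481 ≈ 57.461
Retention S: 1000/CN − 10 with CN=57.461 → S = 6300/851 ≈ 7.403 in
Initial abstraction Ia = S/5 = (6300/851)/5 = 1260/851 ≈ 1.481 in

S = 6300/851 in ≈ 7.403 in; Ia = 1260/851 in ≈ 1.481 in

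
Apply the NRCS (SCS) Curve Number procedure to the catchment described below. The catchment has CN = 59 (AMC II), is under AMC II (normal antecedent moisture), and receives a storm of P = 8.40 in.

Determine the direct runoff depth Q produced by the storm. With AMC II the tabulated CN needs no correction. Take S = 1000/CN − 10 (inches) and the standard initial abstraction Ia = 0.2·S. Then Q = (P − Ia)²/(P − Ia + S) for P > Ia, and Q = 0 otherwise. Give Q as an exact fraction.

Q = 2138312/607405 in ≈ 3.520 in

Average conditions: CN = 59 (no AMC adjustment).
Retention S: 1000/CN − 10 with CN=59.000 → S = 410/59 ≈ 6.949 in
Ia = 0.2·(410/59) = 82/59 in ≈ 1.390 in
Excess rainfall: 8.400 − 1.390 = 7.010 in; P > Ia so Q > 0
Runoff Q = (P−Ia)²/(P−Ia+S) = (7.010)²/(7.010+6.949) = 2138312/607405 ≈ 3.520 in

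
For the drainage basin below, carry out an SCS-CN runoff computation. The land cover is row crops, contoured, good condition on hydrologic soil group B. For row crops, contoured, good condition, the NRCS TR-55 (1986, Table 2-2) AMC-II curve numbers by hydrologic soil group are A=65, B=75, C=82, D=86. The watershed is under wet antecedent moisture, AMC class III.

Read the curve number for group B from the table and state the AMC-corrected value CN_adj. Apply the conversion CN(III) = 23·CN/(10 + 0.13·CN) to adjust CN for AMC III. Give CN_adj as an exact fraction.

CN_adj = 6900/79 ≈ 87.342

NRCS table: row crops, contoured, good condition, soil group B → CN(II) = 75
Adjust CN=75 to AMC III: 23·75/(10 + 0.13·75) → 1725 ÷ (79/4) = 6900/79 ≈ 87.342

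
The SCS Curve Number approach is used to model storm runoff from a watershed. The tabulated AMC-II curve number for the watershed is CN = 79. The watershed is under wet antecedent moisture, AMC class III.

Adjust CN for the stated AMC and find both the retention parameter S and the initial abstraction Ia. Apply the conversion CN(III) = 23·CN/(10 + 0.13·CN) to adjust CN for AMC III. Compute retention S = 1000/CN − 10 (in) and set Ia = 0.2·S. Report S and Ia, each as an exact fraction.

S = 2100/1817 in ≈ 1.156 in; Ia = 420/1817 in ≈ 0.231 in

CN(III) from CN(II)=79: (23·79)/(10 + 0.13·79) = 181700/2027 ≈ 89.640
S = 1000/(181700/2027) − 10 = 2100/1817 in ≈ 1.156 in
Initial abstraction Ia = S/5 = (2100/1817)/5 = 420/1817 ≈ 0.231 in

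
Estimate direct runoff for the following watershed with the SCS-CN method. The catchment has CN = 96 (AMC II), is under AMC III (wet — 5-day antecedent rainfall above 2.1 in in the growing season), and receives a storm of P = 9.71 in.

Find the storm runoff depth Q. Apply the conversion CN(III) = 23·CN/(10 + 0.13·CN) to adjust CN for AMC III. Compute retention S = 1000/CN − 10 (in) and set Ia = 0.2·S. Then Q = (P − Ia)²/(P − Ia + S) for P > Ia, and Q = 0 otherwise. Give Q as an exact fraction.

Q = 4455429001/469193100 in ≈ 9.496 in

CN(III) from CN(II)=96: (23·96)/(10 + 0.13·96) = 27600/281 ≈ 98.221
Max retention: S = 1000/(27600/281) − 10 = 25/138 in (≈ 0.181 in)
Ia = 0.2·(25/138) = 5/138 in ≈ 0.036 in
Since P=9.710 > Ia=0.036: effective rainfall P−Ia = 66749/6900 in
Q: (66749/6900)² ÷ (67999/6900) = 4455429001/469193100 in (≈ 9.496 in)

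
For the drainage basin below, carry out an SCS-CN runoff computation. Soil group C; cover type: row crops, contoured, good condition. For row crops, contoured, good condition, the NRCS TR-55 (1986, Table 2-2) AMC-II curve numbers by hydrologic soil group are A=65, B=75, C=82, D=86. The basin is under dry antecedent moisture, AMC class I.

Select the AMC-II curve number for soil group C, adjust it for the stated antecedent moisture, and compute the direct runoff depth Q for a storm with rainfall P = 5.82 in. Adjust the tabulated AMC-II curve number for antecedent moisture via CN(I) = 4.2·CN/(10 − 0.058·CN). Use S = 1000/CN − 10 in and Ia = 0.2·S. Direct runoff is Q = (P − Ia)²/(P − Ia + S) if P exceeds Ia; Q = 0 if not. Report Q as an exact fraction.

NRCS table: row crops, contoured, good condition, soil group C → CN(II) = 82
CN(I) from CN(II)=82: (4.2·82)/(10 − 0.058·82) = 28700/437 ≈ 65.675
S = 1000/(28700/437) − 10 = 1500/287 in ≈ 5.226 in
Ia = 0.2·(1500/287) = 300/287 in ≈ 1.045 in
P − Ia = 5.820 − 1.045 = 68517/14350 ≈ 4.775 in (> 0, runoff occurs)
Q: (68517/14350)² ÷ (143517/14350) = 1564859763/686489650 in (≈ 2.280 in)

Q = 1564859763/686489650 in ≈ 2.280 in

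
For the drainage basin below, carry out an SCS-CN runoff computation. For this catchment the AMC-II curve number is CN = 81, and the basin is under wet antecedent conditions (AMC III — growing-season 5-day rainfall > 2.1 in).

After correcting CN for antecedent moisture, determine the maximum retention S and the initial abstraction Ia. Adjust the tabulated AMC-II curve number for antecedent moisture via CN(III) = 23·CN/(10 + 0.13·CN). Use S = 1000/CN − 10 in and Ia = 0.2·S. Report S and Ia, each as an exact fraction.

Wet (AMC III): CN(III) = 23·81/(10 + 0.13·81) = 1863/(2053/100) = 186300/2053 ≈ 90.745
Max retention: S = 1000/(186300/2053) − 10 = 1900/1863 in (≈ 1.020 in)
Ia = 0.2·(1900/1863) = 380/1863 in ≈ 0.204 in

S = 1900/1863 in ≈ 1.020 in; Ia = 380/1863 in ≈ 0.204 in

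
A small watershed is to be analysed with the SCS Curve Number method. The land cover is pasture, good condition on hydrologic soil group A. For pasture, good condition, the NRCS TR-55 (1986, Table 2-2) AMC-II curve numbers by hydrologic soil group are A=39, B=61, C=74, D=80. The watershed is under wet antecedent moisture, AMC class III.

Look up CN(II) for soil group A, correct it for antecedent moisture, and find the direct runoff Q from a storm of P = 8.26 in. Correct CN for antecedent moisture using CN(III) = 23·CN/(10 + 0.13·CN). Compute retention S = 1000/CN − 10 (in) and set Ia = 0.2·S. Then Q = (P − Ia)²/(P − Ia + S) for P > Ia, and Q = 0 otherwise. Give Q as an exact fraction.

Q = 95766110521/27558575850 in ≈ 3.475 in

NRCS table: pasture, good condition, soil group A → CN(II) = 39
Wet (AMC III): CN(III) = 23·39/(10 + 0.13·39) = 897/(1507/100) = 89700/1507 ≈ 59.522
Max retention: S = 1000/(89700/1507) − 10 = 6100/897 in (≈ 6.800 in)
Ia = 0.2S: 0.2·6.800 = 1.360 in (exactly 1220/897)
Excess rainfall: 8.260 − 1.360 = 6.900 in; P > Ia so Q > 0
Runoff Q = (P−Ia)²/(P−Ia+S) = (6.900)²/(6.900+6.800) = 95766110521/27558575850 ≈ 3.475 in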